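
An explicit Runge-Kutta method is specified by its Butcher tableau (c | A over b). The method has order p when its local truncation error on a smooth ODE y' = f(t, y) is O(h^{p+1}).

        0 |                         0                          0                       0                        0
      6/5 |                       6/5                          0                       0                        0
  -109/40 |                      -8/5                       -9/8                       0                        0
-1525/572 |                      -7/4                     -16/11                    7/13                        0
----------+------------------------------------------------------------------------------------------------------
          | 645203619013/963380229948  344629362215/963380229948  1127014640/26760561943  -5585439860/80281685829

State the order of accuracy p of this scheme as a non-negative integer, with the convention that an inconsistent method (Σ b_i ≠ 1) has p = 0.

3

b = (645203619013/963380229948, 344629362215/963380229948, 1127014640/26760561943, -5585439860/80281685829)
c = (0, 6/5, -109/40, -1525/572)
Ac = (0, 0, -27/20, -18377/5720)
Σ b_i: 645203619013/963380229948·1 + 344629362215/963380229948·1 + 1127014640/26760561943·1 + (-5585439860/80281685829)·1 = 1 ✓
b·c: 344629362215/963380229948·6/5 + 1127014640/26760561943·(-109/40) + (-5585439860/80281685829)·(-1525/572) = 1/2 ✓
b·c²: 344629362215/963380229948·36/25 + 1127014640/26760561943·11881/1600 + (-5585439860/80281685829)·2325625/327184 = 1/3 ✓
b·Ac: 1127014640/26760561943·(-27/20) + (-5585439860/80281685829)·(-18377/5720) = 1/6 ✓
b·c³: 344629362215/963380229948·216/125 + 1127014640/26760561943·(-1295029/64000) + (-5585439860/80281685829)·(-3546578125/187149248) = 9959532630737071/9184224858837600 ≠ 1/4 ⇒ order 3.
b·(c∘Ac): 1127014640/26760561943·2943/800 + (-5585439860/80281685829)·5604985/654368 = -1416161390797/3211267433160 ≠ 1/8
b·Ac²: 1127014640/26760561943·(-81/50) + (-5585439860/80281685829)·87121/45760 = -1288898512387/6422534866320 ≠ 1/12
b·A²c: (-5585439860/80281685829)·(-189/260) = 1353395043/26760561943 ≠ 1/24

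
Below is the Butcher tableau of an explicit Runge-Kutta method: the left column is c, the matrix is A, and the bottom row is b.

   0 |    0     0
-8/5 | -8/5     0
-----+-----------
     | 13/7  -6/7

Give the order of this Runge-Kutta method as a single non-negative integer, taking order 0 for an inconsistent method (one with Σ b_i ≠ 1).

b = (13/7, -6/7)
c = (0, -8/5)
Σ b_i: 13/7·1 + (-6/7)·1 = 1 ✓
b·c: (-6/7)·(-8/5) = 48/35 ≠ 1/2 ⇒ order 1.

1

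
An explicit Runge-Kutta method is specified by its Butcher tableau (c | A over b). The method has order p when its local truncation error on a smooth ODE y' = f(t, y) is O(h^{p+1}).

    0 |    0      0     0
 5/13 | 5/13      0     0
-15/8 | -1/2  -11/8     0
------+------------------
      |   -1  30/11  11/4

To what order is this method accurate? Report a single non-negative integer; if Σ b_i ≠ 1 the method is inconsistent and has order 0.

b = (-1, 30/11, 11/4)
c = (0, 5/13, -15/8)
Ac = (0, 0, -55/104)
Σ b_i: (-1)·1 + 30/11·1 + 11/4·1 = 197/44 ≠ 1 ⇒ order 0.

0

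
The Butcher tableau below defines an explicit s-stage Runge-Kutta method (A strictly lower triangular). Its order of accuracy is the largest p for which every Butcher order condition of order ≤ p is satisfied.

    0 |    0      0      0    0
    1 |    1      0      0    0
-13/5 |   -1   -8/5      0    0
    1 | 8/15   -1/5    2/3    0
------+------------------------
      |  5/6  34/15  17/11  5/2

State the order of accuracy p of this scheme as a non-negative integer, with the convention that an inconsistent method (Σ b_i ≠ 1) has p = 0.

0

b = (5/6, 34/15, 17/11, 5/2)
c = (0, 1, -13/5, 1)
Ac = (0, 0, -8/5, -29/15)
Σ b_i: 5/6·1 + 34/15·1 + 17/11·1 + 5/2·1 = 393/55 ≠ 1 ⇒ order 0.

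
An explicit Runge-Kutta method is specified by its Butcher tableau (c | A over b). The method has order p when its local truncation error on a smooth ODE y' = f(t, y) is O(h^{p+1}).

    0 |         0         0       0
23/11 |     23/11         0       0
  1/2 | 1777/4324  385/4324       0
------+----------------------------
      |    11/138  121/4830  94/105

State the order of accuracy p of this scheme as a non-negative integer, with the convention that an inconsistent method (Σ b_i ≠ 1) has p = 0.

3

b = (11/138, 121/4830, 94/105)
c = (0, 23/11, 1/2)
Ac = (0, 0, 35/188)
Σ b_i: 11/138·1 + 121/4830·1 + 94/105·1 = 1 ✓
b·c: 121/4830·23/11 + 94/105·1/2 = 1/2 ✓
b·c²: 121/4830·529/121 + 94/105·1/4 = 1/3 ✓
b·Ac: 94/105·35/188 = 1/6 ✓; 3 stages ⇒ order 3.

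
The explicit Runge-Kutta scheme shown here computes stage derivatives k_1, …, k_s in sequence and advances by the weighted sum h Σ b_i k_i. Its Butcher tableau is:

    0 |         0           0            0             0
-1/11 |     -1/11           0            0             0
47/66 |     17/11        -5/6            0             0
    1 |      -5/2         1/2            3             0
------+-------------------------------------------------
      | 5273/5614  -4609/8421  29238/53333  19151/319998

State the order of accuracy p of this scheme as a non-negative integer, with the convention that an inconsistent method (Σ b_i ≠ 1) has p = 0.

b = (5273/5614, -4609/8421, 29238/53333, 19151/319998)
c = (0, -1/11, 47/66, 1)
Ac = (0, 0, 5/66, 23/11)
Σ b_i: 5273/5614·1 + (-4609/8421)·1 + 29238/53333·1 + 19151/319998·1 = 1 ✓
b·c: (-4609/8421)·(-1/11) + 29238/53333·47/66 + 19151/319998·1 = 1/2 ✓
b·c²: (-4609/8421)·1/121 + 29238/53333·2209/4356 + 19151/319998·1 = 1/3 ✓
b·Ac: 29238/53333·5/66 + 19151/319998·23/11 = 1/6 ✓
b·c³: (-4609/8421)·(-1/1331) + 29238/53333·103823/287496 + 19151/319998·1 = 3157513/12227292 ≠ 1/4 ⇒ order 3.
b·(c∘Ac): 29238/53333·235/4356 + 19151/319998·23/11 = 4777/30877 ≠ 1/8
b·Ac²: 29238/53333·(-5/726) + 19151/319998·2215/1452 = 3696835/42239736 ≠ 1/12
b·A²c: 19151/319998·5/22 = 8705/639996 ≠ 1/24

3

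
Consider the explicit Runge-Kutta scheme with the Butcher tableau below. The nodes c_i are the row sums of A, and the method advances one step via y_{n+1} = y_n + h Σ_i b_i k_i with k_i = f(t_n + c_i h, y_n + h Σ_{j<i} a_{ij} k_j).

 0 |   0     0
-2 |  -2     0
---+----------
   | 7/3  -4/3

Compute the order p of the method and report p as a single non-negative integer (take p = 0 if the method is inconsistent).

1

b = (7/3, -4/3)
c = (0, -2)
Σ b_i: 7/3·1 + (-4/3)·1 = 1 ✓
b·c: (-4/3)·(-2) = 8/3 ≠ 1/2 ⇒ order 1.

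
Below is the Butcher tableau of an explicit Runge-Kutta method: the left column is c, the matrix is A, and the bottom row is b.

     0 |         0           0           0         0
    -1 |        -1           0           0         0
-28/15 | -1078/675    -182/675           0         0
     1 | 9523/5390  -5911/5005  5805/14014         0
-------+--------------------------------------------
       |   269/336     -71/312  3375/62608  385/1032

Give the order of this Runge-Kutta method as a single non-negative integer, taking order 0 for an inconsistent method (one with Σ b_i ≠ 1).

4

b = (269/336, -71/312, 3375/62608, 385/1032)
c = (0, -1, -28/15, 1)
Ac = (0, 0, 182/675, 157/385)
Σ b_i: 269/336·1 + (-71/312)·1 + 3375/62608·1 + 385/1032·1 = 1 ✓
b·c: (-71/312)·(-1) + 3375/62608·(-28/15) + 385/1032·1 = 1/2 ✓
b·c²: (-71/312)·1 + 3375/62608·784/225 + 385/1032·1 = 1/3 ✓
b·Ac: 3375/62608·182/675 + 385/1032·157/385 = 1/6 ✓
b·c³: (-71/312)·(-1) + 3375/62608·(-21952/3375) + 385/1032·1 = 1/4 ✓
b·(c∘Ac): 3375/62608·(-5096/10125) + 385/1032·157/385 = 1/8 ✓
b·Ac²: 3375/62608·(-182/675) + 385/1032·101/385 = 1/12 ✓
b·A²c: 385/1032·43/385 = 1/24 ✓; 4 stages ⇒ order 4.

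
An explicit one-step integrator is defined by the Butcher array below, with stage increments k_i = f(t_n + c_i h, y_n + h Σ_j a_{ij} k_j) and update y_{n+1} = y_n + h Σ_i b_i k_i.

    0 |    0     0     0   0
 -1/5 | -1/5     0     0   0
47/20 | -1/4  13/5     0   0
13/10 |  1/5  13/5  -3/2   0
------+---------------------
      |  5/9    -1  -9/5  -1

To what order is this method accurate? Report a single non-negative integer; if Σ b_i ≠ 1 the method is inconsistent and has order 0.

b = (5/9, -1, -9/5, -1)
c = (0, -1/5, 47/20, 13/10)
Ac = (0, 0, -13/25, -809/200)
Σ b_i: 5/9·1 + (-1)·1 + (-9/5)·1 + (-1)·1 = -146/45 ≠ 1 ⇒ order 0.

0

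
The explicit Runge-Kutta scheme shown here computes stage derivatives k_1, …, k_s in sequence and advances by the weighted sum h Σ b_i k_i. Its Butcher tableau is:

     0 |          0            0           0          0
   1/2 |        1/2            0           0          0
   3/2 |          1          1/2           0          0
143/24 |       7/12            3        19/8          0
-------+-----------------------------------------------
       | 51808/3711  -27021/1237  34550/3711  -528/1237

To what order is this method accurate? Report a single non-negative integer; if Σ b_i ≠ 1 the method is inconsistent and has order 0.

3

b = (51808/3711, -27021/1237, 34550/3711, -528/1237)
c = (0, 1/2, 3/2, 143/24)
Ac = (0, 0, 1/4, 81/16)
Σ b_i: 51808/3711·1 + (-27021/1237)·1 + 34550/3711·1 + (-528/1237)·1 = 1 ✓
b·c: (-27021/1237)·1/2 + 34550/3711·3/2 + (-528/1237)·143/24 = 1/2 ✓
b·c²: (-27021/1237)·1/4 + 34550/3711·9/4 + (-528/1237)·20449/576 = 1/3 ✓
b·Ac: 34550/3711·1/4 + (-528/1237)·81/16 = 1/6 ✓
b·c³: (-27021/1237)·1/8 + 34550/3711·27/8 + (-528/1237)·2924207/13824 = -21944833/356256 ≠ 1/4 ⇒ order 3.
b·(c∘Ac): 34550/3711·3/8 + (-528/1237)·3861/128 = -92863/9896 ≠ 1/8
b·Ac²: 34550/3711·1/8 + (-528/1237)·195/32 = -21335/14844 ≠ 1/12
b·A²c: (-528/1237)·19/32 = -627/2474 ≠ 1/24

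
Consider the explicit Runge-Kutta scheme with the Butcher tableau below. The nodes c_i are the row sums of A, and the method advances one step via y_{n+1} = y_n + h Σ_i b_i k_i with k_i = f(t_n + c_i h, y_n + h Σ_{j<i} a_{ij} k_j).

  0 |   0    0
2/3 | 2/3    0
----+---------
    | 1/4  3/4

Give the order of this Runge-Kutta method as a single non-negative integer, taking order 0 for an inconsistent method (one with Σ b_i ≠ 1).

2

b = (1/4, 3/4)
c = (0, 2/3)
Σ b_i: 1/4·1 + 3/4·1 = 1 ✓
b·c: 3/4·2/3 = 1/2 ✓; 2 stages ⇒ order 2.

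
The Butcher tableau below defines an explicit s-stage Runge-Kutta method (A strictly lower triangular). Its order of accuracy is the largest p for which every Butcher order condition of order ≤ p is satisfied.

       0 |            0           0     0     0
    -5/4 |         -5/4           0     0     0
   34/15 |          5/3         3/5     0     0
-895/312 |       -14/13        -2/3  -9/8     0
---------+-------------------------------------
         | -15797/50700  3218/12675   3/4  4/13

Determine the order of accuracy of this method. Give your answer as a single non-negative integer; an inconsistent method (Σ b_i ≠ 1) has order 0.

b = (-15797/50700, 3218/12675, 3/4, 4/13)
c = (0, -5/4, 34/15, -895/312)
Ac = (0, 0, -3/4, -103/60)
Σ b_i: (-15797/50700)·1 + 3218/12675·1 + 3/4·1 + 4/13·1 = 1 ✓
b·c: 3218/12675·(-5/4) + 3/4·34/15 + 4/13·(-895/312) = 1/2 ✓
b·c²: 3218/12675·25/16 + 3/4·1156/225 + 4/13·801025/97344 = 53639959/7909200 ≠ 1/3 ⇒ order 2.
b·Ac: 3/4·(-3/4) + 4/13·(-103/60) = -3403/3120 ≠ 1/6

2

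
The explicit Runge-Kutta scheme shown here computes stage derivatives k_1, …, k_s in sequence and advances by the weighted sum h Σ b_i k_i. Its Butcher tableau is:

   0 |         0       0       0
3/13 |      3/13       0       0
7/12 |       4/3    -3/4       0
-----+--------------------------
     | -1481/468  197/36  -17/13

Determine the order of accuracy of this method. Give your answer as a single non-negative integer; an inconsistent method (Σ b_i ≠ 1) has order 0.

b = (-1481/468, 197/36, -17/13)
c = (0, 3/13, 7/12)
Ac = (0, 0, -9/52)
Σ b_i: (-1481/468)·1 + 197/36·1 + (-17/13)·1 = 1 ✓
b·c: 197/36·3/13 + (-17/13)·7/12 = 1/2 ✓
b·c²: 197/36·9/169 + (-17/13)·49/144 = -3737/24336 ≠ 1/3 ⇒ order 2.
b·Ac: (-17/13)·(-9/52) = 153/676 ≠ 1/6

2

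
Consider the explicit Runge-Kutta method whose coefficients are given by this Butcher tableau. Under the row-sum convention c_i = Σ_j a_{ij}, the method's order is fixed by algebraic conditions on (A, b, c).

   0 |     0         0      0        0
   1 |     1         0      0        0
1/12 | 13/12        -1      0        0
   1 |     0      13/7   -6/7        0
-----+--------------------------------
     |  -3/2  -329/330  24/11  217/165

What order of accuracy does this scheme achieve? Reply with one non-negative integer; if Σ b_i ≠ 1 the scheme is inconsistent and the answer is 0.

3

b = (-3/2, -329/330, 24/11, 217/165)
c = (0, 1, 1/12, 1)
Ac = (0, 0, -1, 25/14)
Σ b_i: (-3/2)·1 + (-329/330)·1 + 24/11·1 + 217/165·1 = 1 ✓
b·c: (-329/330)·1 + 24/11·1/12 + 217/165·1 = 1/2 ✓
b·c²: (-329/330)·1 + 24/11·1/144 + 217/165·1 = 1/3 ✓
b·Ac: 24/11·(-1) + 217/165·25/14 = 1/6 ✓
b·c³: (-329/330)·1 + 24/11·1/1728 + 217/165·1 = 23/72 ≠ 1/4 ⇒ order 3.
b·(c∘Ac): 24/11·(-1/12) + 217/165·25/14 = 13/6 ≠ 1/8
b·Ac²: 24/11·(-1) + 217/165·311/168 = 91/360 ≠ 1/12
b·A²c: 217/165·6/7 = 62/55 ≠ 1/24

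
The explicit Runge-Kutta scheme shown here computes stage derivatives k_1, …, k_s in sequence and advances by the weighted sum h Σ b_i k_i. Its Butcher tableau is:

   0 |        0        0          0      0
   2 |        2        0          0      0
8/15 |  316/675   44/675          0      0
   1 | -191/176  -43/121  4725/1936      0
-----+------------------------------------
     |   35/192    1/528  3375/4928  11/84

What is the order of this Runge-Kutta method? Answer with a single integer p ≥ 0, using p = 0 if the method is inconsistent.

b = (35/192, 1/528, 3375/4928, 11/84)
c = (0, 2, 8/15, 1)
Ac = (0, 0, 88/675, 13/22)
Σ b_i: 35/192·1 + 1/528·1 + 3375/4928·1 + 11/84·1 = 1 ✓
b·c: 1/528·2 + 3375/4928·8/15 + 11/84·1 = 1/2 ✓
b·c²: 1/528·4 + 3375/4928·64/225 + 11/84·1 = 1/3 ✓
b·Ac: 3375/4928·88/675 + 11/84·13/22 = 1/6 ✓
b·c³: 1/528·8 + 3375/4928·512/3375 + 11/84·1 = 1/4 ✓
b·(c∘Ac): 3375/4928·704/10125 + 11/84·13/22 = 1/8 ✓
b·Ac²: 3375/4928·176/675 + 11/84·(-8/11) = 1/12 ✓
b·A²c: 11/84·7/22 = 1/24 ✓; 4 stages ⇒ order 4.

4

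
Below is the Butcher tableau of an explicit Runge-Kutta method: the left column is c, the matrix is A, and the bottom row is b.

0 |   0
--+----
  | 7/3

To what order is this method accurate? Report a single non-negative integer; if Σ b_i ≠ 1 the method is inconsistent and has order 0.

0

b = (7/3)
c = (0)
Σ b_i: 7/3·1 = 7/3 ≠ 1 ⇒ order 0.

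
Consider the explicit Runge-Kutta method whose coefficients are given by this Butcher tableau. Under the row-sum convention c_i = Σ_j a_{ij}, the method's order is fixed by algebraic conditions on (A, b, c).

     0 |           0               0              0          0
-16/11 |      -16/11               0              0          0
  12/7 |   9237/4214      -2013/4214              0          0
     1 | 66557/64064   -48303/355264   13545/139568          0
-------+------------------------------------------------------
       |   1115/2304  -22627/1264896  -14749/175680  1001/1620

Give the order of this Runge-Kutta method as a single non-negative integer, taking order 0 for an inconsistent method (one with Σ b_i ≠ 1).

4

b = (1115/2304, -22627/1264896, -14749/175680, 1001/1620)
c = (0, -16/11, 12/7, 1)
Ac = (0, 0, 1464/2107, 729/2002)
Σ b_i: 1115/2304·1 + (-22627/1264896)·1 + (-14749/175680)·1 + 1001/1620·1 = 1 ✓
b·c: (-22627/1264896)·(-16/11) + (-14749/175680)·12/7 + 1001/1620·1 = 1/2 ✓
b·c²: (-22627/1264896)·256/121 + (-14749/175680)·144/49 + 1001/1620·1 = 1/3 ✓
b·Ac: (-14749/175680)·1464/2107 + 1001/1620·729/2002 = 1/6 ✓
b·c³: (-22627/1264896)·(-4096/1331) + (-14749/175680)·1728/343 + 1001/1620·1 = 1/4 ✓
b·(c∘Ac): (-14749/175680)·17568/14749 + 1001/1620·729/2002 = 1/8 ✓
b·Ac²: (-14749/175680)·(-23424/23177) + 1001/1620·(-27/11011) = 1/12 ✓
b·A²c: 1001/1620·135/2002 = 1/24 ✓; 4 stages ⇒ order 4.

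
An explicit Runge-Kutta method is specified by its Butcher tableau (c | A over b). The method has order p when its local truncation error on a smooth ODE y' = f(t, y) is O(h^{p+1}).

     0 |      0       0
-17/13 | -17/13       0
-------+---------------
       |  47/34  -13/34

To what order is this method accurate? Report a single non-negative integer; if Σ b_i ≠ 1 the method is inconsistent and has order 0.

b = (47/34, -13/34)
c = (0, -17/13)
Σ b_i: 47/34·1 + (-13/34)·1 = 1 ✓
b·c: (-13/34)·(-17/13) = 1/2 ✓; 2 stages ⇒ order 2.

2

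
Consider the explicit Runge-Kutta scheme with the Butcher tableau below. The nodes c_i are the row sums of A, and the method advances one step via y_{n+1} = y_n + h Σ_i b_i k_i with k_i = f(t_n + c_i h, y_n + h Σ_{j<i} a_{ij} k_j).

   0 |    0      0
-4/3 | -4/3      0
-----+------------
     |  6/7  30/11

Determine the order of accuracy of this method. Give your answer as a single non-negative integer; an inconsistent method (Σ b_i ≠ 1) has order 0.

b = (6/7, 30/11)
c = (0, -4/3)
Σ b_i: 6/7·1 + 30/11·1 = 276/77 ≠ 1 ⇒ order 0.

0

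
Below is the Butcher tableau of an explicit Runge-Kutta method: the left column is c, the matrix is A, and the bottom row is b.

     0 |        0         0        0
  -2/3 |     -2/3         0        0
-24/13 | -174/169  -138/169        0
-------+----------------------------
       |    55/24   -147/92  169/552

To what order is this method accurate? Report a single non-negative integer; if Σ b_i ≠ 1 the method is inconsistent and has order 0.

b = (55/24, -147/92, 169/552)
c = (0, -2/3, -24/13)
Ac = (0, 0, 92/169)
Σ b_i: 55/24·1 + (-147/92)·1 + 169/552·1 = 1 ✓
b·c: (-147/92)·(-2/3) + 169/552·(-24/13) = 1/2 ✓
b·c²: (-147/92)·4/9 + 169/552·576/169 = 1/3 ✓
b·Ac: 169/552·92/169 = 1/6 ✓; 3 stages ⇒ order 3.

3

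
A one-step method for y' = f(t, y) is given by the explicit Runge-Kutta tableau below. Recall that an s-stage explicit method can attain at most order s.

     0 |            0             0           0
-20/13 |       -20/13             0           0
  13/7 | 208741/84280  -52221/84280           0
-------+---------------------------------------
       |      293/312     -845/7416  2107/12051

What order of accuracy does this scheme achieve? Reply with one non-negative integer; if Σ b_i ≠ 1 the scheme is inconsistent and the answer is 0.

b = (293/312, -845/7416, 2107/12051)
c = (0, -20/13, 13/7)
Ac = (0, 0, 4017/4214)
Σ b_i: 293/312·1 + (-845/7416)·1 + 2107/12051·1 = 1 ✓
b·c: (-845/7416)·(-20/13) + 2107/12051·13/7 = 1/2 ✓
b·c²: (-845/7416)·400/169 + 2107/12051·169/49 = 1/3 ✓
b·Ac: 2107/12051·4017/4214 = 1/6 ✓; 3 stages ⇒ order 3.

3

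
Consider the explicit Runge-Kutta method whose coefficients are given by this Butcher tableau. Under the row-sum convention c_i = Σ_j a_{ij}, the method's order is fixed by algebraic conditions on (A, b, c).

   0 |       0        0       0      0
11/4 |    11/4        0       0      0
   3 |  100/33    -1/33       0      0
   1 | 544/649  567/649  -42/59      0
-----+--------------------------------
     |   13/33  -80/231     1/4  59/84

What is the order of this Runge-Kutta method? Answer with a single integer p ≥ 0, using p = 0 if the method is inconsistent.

b = (13/33, -80/231, 1/4, 59/84)
c = (0, 11/4, 3, 1)
Ac = (0, 0, -1/12, 63/236)
Σ b_i: 13/33·1 + (-80/231)·1 + 1/4·1 + 59/84·1 = 1 ✓
b·c: (-80/231)·11/4 + 1/4·3 + 59/84·1 = 1/2 ✓
b·c²: (-80/231)·121/16 + 1/4·9 + 59/84·1 = 1/3 ✓
b·Ac: 1/4·(-1/12) + 59/84·63/236 = 1/6 ✓
b·c³: (-80/231)·1331/64 + 1/4·27 + 59/84·1 = 1/4 ✓
b·(c∘Ac): 1/4·(-1/4) + 59/84·63/236 = 1/8 ✓
b·Ac²: 1/4·(-11/48) + 59/84·189/944 = 1/12 ✓
b·A²c: 59/84·7/118 = 1/24 ✓; 4 stages ⇒ order 4.

4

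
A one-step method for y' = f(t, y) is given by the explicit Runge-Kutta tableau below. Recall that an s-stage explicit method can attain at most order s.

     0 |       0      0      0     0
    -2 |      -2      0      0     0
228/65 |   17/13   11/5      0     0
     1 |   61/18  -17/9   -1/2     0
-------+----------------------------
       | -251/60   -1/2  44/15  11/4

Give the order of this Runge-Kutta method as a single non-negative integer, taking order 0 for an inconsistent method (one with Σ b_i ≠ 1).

1

b = (-251/60, -1/2, 44/15, 11/4)
c = (0, -2, 228/65, 1)
Ac = (0, 0, -22/5, 1184/585)
Σ b_i: (-251/60)·1 + (-1/2)·1 + 44/15·1 + 11/4·1 = 1 ✓
b·c: (-1/2)·(-2) + 44/15·228/65 + 11/4·1 = 18251/1300 ≠ 1/2 ⇒ order 1.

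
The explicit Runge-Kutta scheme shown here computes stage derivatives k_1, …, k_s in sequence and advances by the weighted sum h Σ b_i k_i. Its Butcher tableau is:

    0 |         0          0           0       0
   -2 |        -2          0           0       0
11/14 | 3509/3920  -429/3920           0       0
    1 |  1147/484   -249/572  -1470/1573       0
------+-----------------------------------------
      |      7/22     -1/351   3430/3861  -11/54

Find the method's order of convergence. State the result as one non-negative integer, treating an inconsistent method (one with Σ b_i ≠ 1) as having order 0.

b = (7/22, -1/351, 3430/3861, -11/54)
c = (0, -2, 11/14, 1)
Ac = (0, 0, 429/1960, 3/22)
Σ b_i: 7/22·1 + (-1/351)·1 + 3430/3861·1 + (-11/54)·1 = 1 ✓
b·c: (-1/351)·(-2) + 3430/3861·11/14 + (-11/54)·1 = 1/2 ✓
b·c²: (-1/351)·4 + 3430/3861·121/196 + (-11/54)·1 = 1/3 ✓
b·Ac: 3430/3861·429/1960 + (-11/54)·3/22 = 1/6 ✓
b·c³: (-1/351)·(-8) + 3430/3861·1331/2744 + (-11/54)·1 = 1/4 ✓
b·(c∘Ac): 3430/3861·4719/27440 + (-11/54)·3/22 = 1/8 ✓
b·Ac²: 3430/3861·(-429/980) + (-11/54)·(-51/22) = 1/12 ✓
b·A²c: (-11/54)·(-9/44) = 1/24 ✓; 4 stages ⇒ order 4.

4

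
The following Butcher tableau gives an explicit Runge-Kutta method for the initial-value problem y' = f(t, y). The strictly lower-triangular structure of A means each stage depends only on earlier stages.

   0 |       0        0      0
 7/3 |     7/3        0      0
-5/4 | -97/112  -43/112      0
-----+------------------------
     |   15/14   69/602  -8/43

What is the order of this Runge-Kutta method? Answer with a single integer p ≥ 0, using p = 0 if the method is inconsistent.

3

b = (15/14, 69/602, -8/43)
c = (0, 7/3, -5/4)
Ac = (0, 0, -43/48)
Σ b_i: 15/14·1 + 69/602·1 + (-8/43)·1 = 1 ✓
b·c: 69/602·7/3 + (-8/43)·(-5/4) = 1/2 ✓
b·c²: 69/602·49/9 + (-8/43)·25/16 = 1/3 ✓
b·Ac: (-8/43)·(-43/48) = 1/6 ✓; 3 stages ⇒ order 3.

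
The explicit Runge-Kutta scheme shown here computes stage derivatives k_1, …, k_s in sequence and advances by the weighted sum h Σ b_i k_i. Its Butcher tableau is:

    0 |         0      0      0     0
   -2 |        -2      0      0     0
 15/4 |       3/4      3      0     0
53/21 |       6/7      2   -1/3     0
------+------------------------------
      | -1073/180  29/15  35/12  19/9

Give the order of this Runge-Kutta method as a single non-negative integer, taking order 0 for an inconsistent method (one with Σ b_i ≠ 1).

b = (-1073/180, 29/15, 35/12, 19/9)
c = (0, -2, 15/4, 53/21)
Ac = (0, 0, -6, -21/4)
Σ b_i: (-1073/180)·1 + 29/15·1 + 35/12·1 + 19/9·1 = 1 ✓
b·c: 29/15·(-2) + 35/12·15/4 + 19/9·53/21 = 187471/15120 ≠ 1/2 ⇒ order 1.

1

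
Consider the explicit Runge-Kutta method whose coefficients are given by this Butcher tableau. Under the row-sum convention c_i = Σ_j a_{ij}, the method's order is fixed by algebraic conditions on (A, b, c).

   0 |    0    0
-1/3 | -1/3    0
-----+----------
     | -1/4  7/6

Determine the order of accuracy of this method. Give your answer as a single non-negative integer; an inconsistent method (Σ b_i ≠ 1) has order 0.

b = (-1/4, 7/6)
c = (0, -1/3)
Σ b_i: (-1/4)·1 + 7/6·1 = 11/12 ≠ 1 ⇒ order 0.

0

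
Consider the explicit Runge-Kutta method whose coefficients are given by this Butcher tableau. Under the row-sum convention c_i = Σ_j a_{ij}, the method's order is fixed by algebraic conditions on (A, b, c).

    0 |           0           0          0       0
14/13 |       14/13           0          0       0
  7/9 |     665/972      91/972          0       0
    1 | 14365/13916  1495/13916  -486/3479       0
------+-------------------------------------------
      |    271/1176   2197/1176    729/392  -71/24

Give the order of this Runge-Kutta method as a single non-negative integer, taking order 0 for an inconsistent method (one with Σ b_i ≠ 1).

4

b = (271/1176, 2197/1176, 729/392, -71/24)
c = (0, 14/13, 7/9, 1)
Ac = (0, 0, 49/486, 1/142)
Σ b_i: 271/1176·1 + 2197/1176·1 + 729/392·1 + (-71/24)·1 = 1 ✓
b·c: 2197/1176·14/13 + 729/392·7/9 + (-71/24)·1 = 1/2 ✓
b·c²: 2197/1176·196/169 + 729/392·49/81 + (-71/24)·1 = 1/3 ✓
b·Ac: 729/392·49/486 + (-71/24)·1/142 = 1/6 ✓
b·c³: 2197/1176·2744/2197 + 729/392·343/729 + (-71/24)·1 = 1/4 ✓
b·(c∘Ac): 729/392·343/4374 + (-71/24)·1/142 = 1/8 ✓
b·Ac²: 729/392·343/3159 + (-71/24)·37/923 = 1/12 ✓
b·A²c: (-71/24)·(-1/71) = 1/24 ✓; 4 stages ⇒ order 4.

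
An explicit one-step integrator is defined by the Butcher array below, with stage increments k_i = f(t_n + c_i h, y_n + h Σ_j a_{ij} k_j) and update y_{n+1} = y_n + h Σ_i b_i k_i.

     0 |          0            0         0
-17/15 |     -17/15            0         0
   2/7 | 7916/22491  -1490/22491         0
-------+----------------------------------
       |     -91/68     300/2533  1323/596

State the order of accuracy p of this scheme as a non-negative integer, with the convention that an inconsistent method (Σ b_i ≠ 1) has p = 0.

3

b = (-91/68, 300/2533, 1323/596)
c = (0, -17/15, 2/7)
Ac = (0, 0, 298/3969)
Σ b_i: (-91/68)·1 + 300/2533·1 + 1323/596·1 = 1 ✓
b·c: 300/2533·(-17/15) + 1323/596·2/7 = 1/2 ✓
b·c²: 300/2533·289/225 + 1323/596·4/49 = 1/3 ✓
b·Ac: 1323/596·298/3969 = 1/6 ✓; 3 stages ⇒ order 3.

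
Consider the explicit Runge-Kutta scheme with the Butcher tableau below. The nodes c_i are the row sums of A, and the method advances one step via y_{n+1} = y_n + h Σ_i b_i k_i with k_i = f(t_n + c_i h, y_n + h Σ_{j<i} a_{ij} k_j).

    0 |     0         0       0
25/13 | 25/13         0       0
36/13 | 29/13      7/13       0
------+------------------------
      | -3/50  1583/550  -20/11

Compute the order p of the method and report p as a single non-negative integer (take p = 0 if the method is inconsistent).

2

b = (-3/50, 1583/550, -20/11)
c = (0, 25/13, 36/13)
Ac = (0, 0, 175/169)
Σ b_i: (-3/50)·1 + 1583/550·1 + (-20/11)·1 = 1 ✓
b·c: 1583/550·25/13 + (-20/11)·36/13 = 1/2 ✓
b·c²: 1583/550·625/169 + (-20/11)·1296/169 = -1115/338 ≠ 1/3 ⇒ order 2.
b·Ac: (-20/11)·175/169 = -3500/1859 ≠ 1/6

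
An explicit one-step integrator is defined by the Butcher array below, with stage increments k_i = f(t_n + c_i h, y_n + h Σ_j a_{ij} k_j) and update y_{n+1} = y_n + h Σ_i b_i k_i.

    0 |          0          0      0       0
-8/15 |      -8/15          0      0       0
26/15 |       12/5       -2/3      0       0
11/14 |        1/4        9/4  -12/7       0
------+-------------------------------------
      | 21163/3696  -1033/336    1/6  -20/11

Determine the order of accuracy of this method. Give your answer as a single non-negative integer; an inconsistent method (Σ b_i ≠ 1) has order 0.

2

b = (21163/3696, -1033/336, 1/6, -20/11)
c = (0, -8/15, 26/15, 11/14)
Ac = (0, 0, 16/45, -146/35)
Σ b_i: 21163/3696·1 + (-1033/336)·1 + 1/6·1 + (-20/11)·1 = 1 ✓
b·c: (-1033/336)·(-8/15) + 1/6·26/15 + (-20/11)·11/14 = 1/2 ✓
b·c²: (-1033/336)·64/225 + 1/6·676/225 + (-20/11)·121/196 = -49487/33075 ≠ 1/3 ⇒ order 2.
b·Ac: 1/6·16/45 + (-20/11)·(-146/35) = 79456/10395 ≠ 1/6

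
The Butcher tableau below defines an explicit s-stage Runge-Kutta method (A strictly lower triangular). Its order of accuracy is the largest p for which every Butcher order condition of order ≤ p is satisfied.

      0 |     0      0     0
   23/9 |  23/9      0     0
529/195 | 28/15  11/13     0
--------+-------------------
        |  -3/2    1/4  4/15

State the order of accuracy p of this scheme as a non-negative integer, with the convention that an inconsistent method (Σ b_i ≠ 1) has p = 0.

b = (-3/2, 1/4, 4/15)
c = (0, 23/9, 529/195)
Ac = (0, 0, 253/117)
Σ b_i: (-3/2)·1 + 1/4·1 + 4/15·1 = -59/60 ≠ 1 ⇒ order 0.

0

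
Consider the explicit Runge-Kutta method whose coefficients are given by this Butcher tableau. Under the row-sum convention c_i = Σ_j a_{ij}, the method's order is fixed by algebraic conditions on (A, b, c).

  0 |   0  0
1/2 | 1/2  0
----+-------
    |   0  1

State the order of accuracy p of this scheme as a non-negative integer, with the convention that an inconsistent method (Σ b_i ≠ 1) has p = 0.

b = (0, 1)
c = (0, 1/2)
Σ b_i: 1·1 = 1 ✓
b·c: 1·1/2 = 1/2 ✓; 2 stages ⇒ order 2.

2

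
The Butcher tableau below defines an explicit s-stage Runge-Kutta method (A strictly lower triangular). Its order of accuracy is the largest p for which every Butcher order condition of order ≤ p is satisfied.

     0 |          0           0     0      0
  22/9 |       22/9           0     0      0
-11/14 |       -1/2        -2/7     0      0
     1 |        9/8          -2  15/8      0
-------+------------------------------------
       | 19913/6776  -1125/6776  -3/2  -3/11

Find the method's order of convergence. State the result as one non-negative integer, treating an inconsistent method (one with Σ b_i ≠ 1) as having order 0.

2

b = (19913/6776, -1125/6776, -3/2, -3/11)
c = (0, 22/9, -11/14, 1)
Ac = (0, 0, -44/63, -6413/1008)
Σ b_i: 19913/6776·1 + (-1125/6776)·1 + (-3/2)·1 + (-3/11)·1 = 1 ✓
b·c: (-1125/6776)·22/9 + (-3/2)·(-11/14) + (-3/11)·1 = 1/2 ✓
b·c²: (-1125/6776)·484/81 + (-3/2)·121/196 + (-3/11)·1 = -85021/38808 ≠ 1/3 ⇒ order 2.
b·Ac: (-3/2)·(-44/63) + (-3/11)·(-6413/1008) = 935/336 ≠ 1/6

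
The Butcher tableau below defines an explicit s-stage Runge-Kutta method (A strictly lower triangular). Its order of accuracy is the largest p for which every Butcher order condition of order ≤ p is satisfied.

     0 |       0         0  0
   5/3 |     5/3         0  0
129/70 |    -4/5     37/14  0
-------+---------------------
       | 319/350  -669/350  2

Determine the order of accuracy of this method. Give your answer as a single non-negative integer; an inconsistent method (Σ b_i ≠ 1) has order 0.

2

b = (319/350, -669/350, 2)
c = (0, 5/3, 129/70)
Ac = (0, 0, 185/42)
Σ b_i: 319/350·1 + (-669/350)·1 + 2·1 = 1 ✓
b·c: (-669/350)·5/3 + 2·129/70 = 1/2 ✓
b·c²: (-669/350)·25/9 + 2·16641/4900 = 5449/3675 ≠ 1/3 ⇒ order 2.
b·Ac: 2·185/42 = 185/21 ≠ 1/6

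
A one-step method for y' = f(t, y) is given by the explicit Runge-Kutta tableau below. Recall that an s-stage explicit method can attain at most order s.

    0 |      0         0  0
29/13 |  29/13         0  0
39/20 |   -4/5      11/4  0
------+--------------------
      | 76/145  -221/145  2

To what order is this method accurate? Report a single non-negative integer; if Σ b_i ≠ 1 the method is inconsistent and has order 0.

b = (76/145, -221/145, 2)
c = (0, 29/13, 39/20)
Ac = (0, 0, 319/52)
Σ b_i: 76/145·1 + (-221/145)·1 + 2·1 = 1 ✓
b·c: (-221/145)·29/13 + 2·39/20 = 1/2 ✓
b·c²: (-221/145)·841/169 + 2·1521/400 = 53/2600 ≠ 1/3 ⇒ order 2.
b·Ac: 2·319/52 = 319/26 ≠ 1/6

2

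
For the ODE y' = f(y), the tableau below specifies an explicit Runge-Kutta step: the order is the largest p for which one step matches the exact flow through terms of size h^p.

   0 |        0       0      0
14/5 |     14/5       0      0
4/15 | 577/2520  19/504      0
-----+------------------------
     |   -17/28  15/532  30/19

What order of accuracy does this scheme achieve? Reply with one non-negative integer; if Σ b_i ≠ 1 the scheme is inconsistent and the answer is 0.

3

b = (-17/28, 15/532, 30/19)
c = (0, 14/5, 4/15)
Ac = (0, 0, 19/180)
Σ b_i: (-17/28)·1 + 15/532·1 + 30/19·1 = 1 ✓
b·c: 15/532·14/5 + 30/19·4/15 = 1/2 ✓
b·c²: 15/532·196/25 + 30/19·16/225 = 1/3 ✓
b·Ac: 30/19·19/180 = 1/6 ✓; 3 stages ⇒ order 3.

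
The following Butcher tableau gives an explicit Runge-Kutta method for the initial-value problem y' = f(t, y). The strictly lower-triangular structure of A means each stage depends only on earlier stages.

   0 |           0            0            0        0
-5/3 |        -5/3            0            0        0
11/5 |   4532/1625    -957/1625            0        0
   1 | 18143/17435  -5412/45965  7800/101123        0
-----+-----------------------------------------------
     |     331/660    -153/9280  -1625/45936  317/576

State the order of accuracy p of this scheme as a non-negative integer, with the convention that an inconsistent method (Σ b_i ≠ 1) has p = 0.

4

b = (331/660, -153/9280, -1625/45936, 317/576)
c = (0, -5/3, 11/5, 1)
Ac = (0, 0, 319/325, 116/317)
Σ b_i: 331/660·1 + (-153/9280)·1 + (-1625/45936)·1 + 317/576·1 = 1 ✓
b·c: (-153/9280)·(-5/3) + (-1625/45936)·11/5 + 317/576·1 = 1/2 ✓
b·c²: (-153/9280)·25/9 + (-1625/45936)·121/25 + 317/576·1 = 1/3 ✓
b·Ac: (-1625/45936)·319/325 + 317/576·116/317 = 1/6 ✓
b·c³: (-153/9280)·(-125/27) + (-1625/45936)·1331/125 + 317/576·1 = 1/4 ✓
b·(c∘Ac): (-1625/45936)·3509/1625 + 317/576·116/317 = 1/8 ✓
b·Ac²: (-1625/45936)·(-319/195) + 317/576·44/951 = 1/12 ✓
b·A²c: 317/576·24/317 = 1/24 ✓; 4 stages ⇒ order 4.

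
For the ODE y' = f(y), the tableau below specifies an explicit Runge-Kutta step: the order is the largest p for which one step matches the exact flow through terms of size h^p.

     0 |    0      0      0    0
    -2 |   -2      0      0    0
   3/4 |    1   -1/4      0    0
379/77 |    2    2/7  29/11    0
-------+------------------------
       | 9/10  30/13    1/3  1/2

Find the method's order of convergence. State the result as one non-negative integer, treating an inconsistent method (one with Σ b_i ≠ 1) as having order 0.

b = (9/10, 30/13, 1/3, 1/2)
c = (0, -2, 3/4, 379/77)
Ac = (0, 0, 1/2, 433/308)
Σ b_i: 9/10·1 + 30/13·1 + 1/3·1 + 1/2·1 = 788/195 ≠ 1 ⇒ order 0.

0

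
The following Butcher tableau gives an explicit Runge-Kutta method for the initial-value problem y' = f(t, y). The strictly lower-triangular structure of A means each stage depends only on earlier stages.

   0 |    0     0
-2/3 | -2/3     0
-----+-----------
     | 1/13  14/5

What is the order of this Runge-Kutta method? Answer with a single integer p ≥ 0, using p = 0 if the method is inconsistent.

0

b = (1/13, 14/5)
c = (0, -2/3)
Σ b_i: 1/13·1 + 14/5·1 = 187/65 ≠ 1 ⇒ order 0.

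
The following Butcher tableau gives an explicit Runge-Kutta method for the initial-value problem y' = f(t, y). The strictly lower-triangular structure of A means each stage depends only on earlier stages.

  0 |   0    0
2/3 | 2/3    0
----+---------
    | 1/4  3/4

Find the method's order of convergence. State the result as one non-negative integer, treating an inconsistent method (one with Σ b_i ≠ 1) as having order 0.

b = (1/4, 3/4)
c = (0, 2/3)
Σ b_i: 1/4·1 + 3/4·1 = 1 ✓
b·c: 3/4·2/3 = 1/2 ✓; 2 stages ⇒ order 2.

2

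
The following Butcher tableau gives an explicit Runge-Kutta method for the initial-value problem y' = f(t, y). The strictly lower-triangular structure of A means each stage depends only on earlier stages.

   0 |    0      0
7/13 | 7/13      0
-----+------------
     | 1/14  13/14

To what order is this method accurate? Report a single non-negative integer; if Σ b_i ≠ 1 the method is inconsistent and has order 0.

b = (1/14, 13/14)
c = (0, 7/13)
Σ b_i: 1/14·1 + 13/14·1 = 1 ✓
b·c: 13/14·7/13 = 1/2 ✓; 2 stages ⇒ order 2.

2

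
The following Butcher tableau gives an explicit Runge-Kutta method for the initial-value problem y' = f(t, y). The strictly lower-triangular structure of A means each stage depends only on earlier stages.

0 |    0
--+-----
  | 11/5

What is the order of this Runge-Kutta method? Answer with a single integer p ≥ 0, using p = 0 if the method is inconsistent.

b = (11/5)
c = (0)
Σ b_i: 11/5·1 = 11/5 ≠ 1 ⇒ order 0.

0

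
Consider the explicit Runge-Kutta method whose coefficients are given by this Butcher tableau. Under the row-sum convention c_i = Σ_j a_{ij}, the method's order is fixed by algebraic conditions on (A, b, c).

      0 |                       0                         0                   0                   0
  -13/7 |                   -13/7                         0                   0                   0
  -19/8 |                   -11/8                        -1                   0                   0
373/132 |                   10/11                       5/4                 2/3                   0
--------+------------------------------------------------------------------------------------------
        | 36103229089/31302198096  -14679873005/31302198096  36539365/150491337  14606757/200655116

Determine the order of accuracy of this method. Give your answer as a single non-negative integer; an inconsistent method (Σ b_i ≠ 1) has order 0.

b = (36103229089/31302198096, -14679873005/31302198096, 36539365/150491337, 14606757/200655116)
c = (0, -13/7, -19/8, 373/132)
Ac = (0, 0, 13/7, -82/21)
Σ b_i: 36103229089/31302198096·1 + (-14679873005/31302198096)·1 + 36539365/150491337·1 + 14606757/200655116·1 = 1 ✓
b·c: (-14679873005/31302198096)·(-13/7) + 36539365/150491337·(-19/8) + 14606757/200655116·373/132 = 1/2 ✓
b·c²: (-14679873005/31302198096)·169/49 + 36539365/150491337·361/64 + 14606757/200655116·139129/17424 = 1/3 ✓
b·Ac: 36539365/150491337·13/7 + 14606757/200655116·(-82/21) = 1/6 ✓
b·c³: (-14679873005/31302198096)·(-2197/343) + 36539365/150491337·(-6859/512) + 14606757/200655116·51895117/2299968 = 2756308005953/1977656823296 ≠ 1/4 ⇒ order 3.
b·(c∘Ac): 36539365/150491337·(-247/56) + 14606757/200655116·(-15293/1386) = -3948587113/2106878718 ≠ 1/8
b·Ac²: 36539365/150491337·(-169/49) + 14606757/200655116·37969/4704 = -4812563003/19262891136 ≠ 1/12
b·A²c: 14606757/200655116·26/21 = 63295947/702292906 ≠ 1/24

3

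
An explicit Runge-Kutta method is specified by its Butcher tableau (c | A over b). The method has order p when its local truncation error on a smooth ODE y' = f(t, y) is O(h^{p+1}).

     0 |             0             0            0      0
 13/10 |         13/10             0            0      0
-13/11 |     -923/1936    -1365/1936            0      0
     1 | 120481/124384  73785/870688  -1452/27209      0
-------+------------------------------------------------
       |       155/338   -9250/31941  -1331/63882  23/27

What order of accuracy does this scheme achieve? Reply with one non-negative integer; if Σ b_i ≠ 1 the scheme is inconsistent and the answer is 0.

4

b = (155/338, -9250/31941, -1331/63882, 23/27)
c = (0, 13/10, -13/11, 1)
Ac = (0, 0, -3549/3872, 255/1472)
Σ b_i: 155/338·1 + (-9250/31941)·1 + (-1331/63882)·1 + 23/27·1 = 1 ✓
b·c: (-9250/31941)·13/10 + (-1331/63882)·(-13/11) + 23/27·1 = 1/2 ✓
b·c²: (-9250/31941)·169/100 + (-1331/63882)·169/121 + 23/27·1 = 1/3 ✓
b·Ac: (-1331/63882)·(-3549/3872) + 23/27·255/1472 = 1/6 ✓
b·c³: (-9250/31941)·2197/1000 + (-1331/63882)·(-2197/1331) + 23/27·1 = 1/4 ✓
b·(c∘Ac): (-1331/63882)·46137/42592 + 23/27·255/1472 = 1/8 ✓
b·Ac²: (-1331/63882)·(-46137/38720) + 23/27·1011/14720 = 1/12 ✓
b·A²c: 23/27·9/184 = 1/24 ✓; 4 stages ⇒ order 4.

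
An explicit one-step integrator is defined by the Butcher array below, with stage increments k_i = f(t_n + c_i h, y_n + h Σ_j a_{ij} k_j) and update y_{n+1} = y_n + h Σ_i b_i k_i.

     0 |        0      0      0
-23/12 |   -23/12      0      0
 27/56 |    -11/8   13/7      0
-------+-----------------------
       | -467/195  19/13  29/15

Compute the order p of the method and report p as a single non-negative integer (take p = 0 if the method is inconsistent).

b = (-467/195, 19/13, 29/15)
c = (0, -23/12, 27/56)
Ac = (0, 0, -299/84)
Σ b_i: (-467/195)·1 + 19/13·1 + 29/15·1 = 1 ✓
b·c: 19/13·(-23/12) + 29/15·27/56 = -20411/10920 ≠ 1/2 ⇒ order 1.

1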